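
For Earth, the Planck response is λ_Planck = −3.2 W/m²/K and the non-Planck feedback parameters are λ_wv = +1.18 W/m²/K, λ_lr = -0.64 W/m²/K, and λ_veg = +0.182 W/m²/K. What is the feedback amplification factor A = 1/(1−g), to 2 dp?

1.29

Convert to gains: g_wv = 1.18/3.2 = 0.3687; g_lr = -0.64/3.2 = -0.2; g_veg = 0.182/3.2 = 0.05687.
Total gain g = 0.22557.
A = 1/(1 − 0.22557) = 1.29.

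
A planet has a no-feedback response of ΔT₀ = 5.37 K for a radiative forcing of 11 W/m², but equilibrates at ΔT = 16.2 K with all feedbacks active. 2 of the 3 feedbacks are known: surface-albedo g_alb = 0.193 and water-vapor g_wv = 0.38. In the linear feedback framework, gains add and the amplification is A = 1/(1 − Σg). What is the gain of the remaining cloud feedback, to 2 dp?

Amplification A = ΔT/ΔT₀ = 16.2/5.37 = 3.017.
Total gain g = 1 − 1/A = 1 − 1/3.017 = 0.6685.
Known gains sum to 0.193 + 0.38 = 0.573.
g_cld = 0.6685 − 0.573 = 0.10.

0.10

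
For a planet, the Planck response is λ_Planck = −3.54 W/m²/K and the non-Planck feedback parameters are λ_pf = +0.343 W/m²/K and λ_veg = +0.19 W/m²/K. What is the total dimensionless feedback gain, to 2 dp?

0.15

Convert to gains: g_pf = 0.343/3.54 = 0.09689; g_veg = 0.19/3.54 = 0.05367.
Total gain g = 0.15056.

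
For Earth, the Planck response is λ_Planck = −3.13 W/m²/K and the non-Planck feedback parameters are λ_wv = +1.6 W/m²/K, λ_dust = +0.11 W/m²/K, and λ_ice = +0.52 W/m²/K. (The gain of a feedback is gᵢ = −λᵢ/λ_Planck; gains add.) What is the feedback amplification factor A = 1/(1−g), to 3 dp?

3.478

Convert to gains: g_wv = 1.6/3.13 = 0.5112; g_dust = 0.11/3.13 = 0.03514; g_ice = 0.52/3.13 = 0.1661.
Total gain g = 0.71244.
A = 1/(1 − 0.71244) = 3.478.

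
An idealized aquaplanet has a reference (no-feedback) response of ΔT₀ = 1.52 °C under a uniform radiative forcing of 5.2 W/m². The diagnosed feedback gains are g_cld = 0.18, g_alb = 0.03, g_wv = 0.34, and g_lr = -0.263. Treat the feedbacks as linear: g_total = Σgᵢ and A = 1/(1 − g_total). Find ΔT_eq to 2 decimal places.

Total gain g = 0.18 + 0.03 + 0.34 − 0.263 = 0.287.
Amplification A = 1/(1 − 0.287) = 1.403.
ΔT = 1.52 × 1.403 = 2.13 °C.

2.13 °C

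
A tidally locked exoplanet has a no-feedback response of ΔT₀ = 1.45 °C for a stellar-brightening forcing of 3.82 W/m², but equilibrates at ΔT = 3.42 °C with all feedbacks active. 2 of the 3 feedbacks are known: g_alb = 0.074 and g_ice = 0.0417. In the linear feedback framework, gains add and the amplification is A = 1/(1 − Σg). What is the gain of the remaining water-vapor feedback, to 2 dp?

0.46

Amplification A = ΔT/ΔT₀ = 3.42/1.45 = 2.359.
Total gain g = 1 − 1/A = 1 − 1/2.359 = 0.5761.
Known gains sum to 0.074 + 0.0417 = 0.1157.
g_wv = 0.5761 − 0.1157 = 0.46.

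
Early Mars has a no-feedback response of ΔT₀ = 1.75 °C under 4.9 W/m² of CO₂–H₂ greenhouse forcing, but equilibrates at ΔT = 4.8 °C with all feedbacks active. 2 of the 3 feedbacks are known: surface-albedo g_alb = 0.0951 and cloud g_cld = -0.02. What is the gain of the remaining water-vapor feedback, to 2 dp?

0.56

Amplification A = ΔT/ΔT₀ = 4.8/1.75 = 2.743.
Total gain g = 1 − 1/A = 1 − 1/2.743 = 0.6354.
Known gains sum to 0.0951 − 0.02 = 0.0751.
g_wv = 0.6354 − 0.0751 = 0.56.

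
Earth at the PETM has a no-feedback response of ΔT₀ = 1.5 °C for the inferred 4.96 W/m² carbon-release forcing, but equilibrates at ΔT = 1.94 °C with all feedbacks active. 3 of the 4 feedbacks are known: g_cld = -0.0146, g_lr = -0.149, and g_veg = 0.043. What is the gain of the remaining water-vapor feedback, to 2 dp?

Amplification A = ΔT/ΔT₀ = 1.94/1.5 = 1.293.
Total gain g = 1 − 1/A = 1 − 1/1.293 = 0.2266.
Known gains sum to -0.0146 − 0.149 + 0.043 = -0.1206.
g_wv = 0.2266 + 0.1206 = 0.35.

0.35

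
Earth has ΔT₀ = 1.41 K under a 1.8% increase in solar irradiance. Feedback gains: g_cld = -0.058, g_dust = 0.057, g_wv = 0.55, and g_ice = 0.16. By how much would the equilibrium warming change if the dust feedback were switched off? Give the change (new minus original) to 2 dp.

-0.79 K

Original: g = 0.709, ΔT = 1.41/(1−0.709) = 4.8454 K.
Without dust: g' = 0.652, ΔT' = 1.41/(1−0.652) = 4.0517 K.
Change = 4.0517 − 4.8454 = -0.79 K.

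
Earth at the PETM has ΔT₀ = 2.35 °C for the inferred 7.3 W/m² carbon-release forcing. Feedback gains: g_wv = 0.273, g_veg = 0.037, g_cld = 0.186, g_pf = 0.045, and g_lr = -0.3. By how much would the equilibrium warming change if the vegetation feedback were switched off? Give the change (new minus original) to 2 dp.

-0.14 °C

Original: g = 0.241, ΔT = 2.35/(1−0.241) = 3.0962 °C.
Without vegetation: g' = 0.204, ΔT' = 2.35/(1−0.204) = 2.9523 °C.
Change = 2.9523 − 3.0962 = -0.14 °C.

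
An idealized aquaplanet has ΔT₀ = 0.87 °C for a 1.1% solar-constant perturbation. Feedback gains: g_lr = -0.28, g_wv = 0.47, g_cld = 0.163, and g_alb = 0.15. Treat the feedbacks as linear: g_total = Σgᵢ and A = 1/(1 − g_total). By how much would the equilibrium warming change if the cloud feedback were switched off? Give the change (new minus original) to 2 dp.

-0.43 °C

Original: g = 0.503, ΔT = 0.87/(1−0.503) = 1.7505 °C.
Without cloud: g' = 0.34, ΔT' = 0.87/(1−0.34) = 1.3182 °C.
Change = 1.3182 − 1.7505 = -0.43 °C.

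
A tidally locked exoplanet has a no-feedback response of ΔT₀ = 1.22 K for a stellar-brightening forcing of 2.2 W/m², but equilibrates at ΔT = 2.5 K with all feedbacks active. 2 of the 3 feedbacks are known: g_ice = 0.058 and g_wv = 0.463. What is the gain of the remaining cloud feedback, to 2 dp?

Amplification A = ΔT/ΔT₀ = 2.5/1.22 = 2.049.
Total gain g = 1 − 1/A = 1 − 1/2.049 = 0.512.
Known gains sum to 0.058 + 0.463 = 0.521.
g_cld = 0.512 − 0.521 = -0.01.

-0.01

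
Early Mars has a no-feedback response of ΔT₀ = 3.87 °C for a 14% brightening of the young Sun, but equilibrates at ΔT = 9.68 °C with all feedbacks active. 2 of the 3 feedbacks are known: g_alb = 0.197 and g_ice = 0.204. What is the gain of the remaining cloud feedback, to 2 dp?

0.20

Amplification A = ΔT/ΔT₀ = 9.68/3.87 = 2.501.
Total gain g = 1 − 1/A = 1 − 1/2.501 = 0.6002.
Known gains sum to 0.197 + 0.204 = 0.401.
g_cld = 0.6002 − 0.401 = 0.20.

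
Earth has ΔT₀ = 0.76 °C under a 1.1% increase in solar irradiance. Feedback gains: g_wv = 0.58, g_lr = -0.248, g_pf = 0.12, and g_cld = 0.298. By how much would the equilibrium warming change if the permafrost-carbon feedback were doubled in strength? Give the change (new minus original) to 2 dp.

2.81 °C

Original: g = 0.75, ΔT = 0.76/(1−0.75) = 3.0400 °C.
With doubled permafrost-carbon: g' = 0.87, ΔT' = 0.76/(1−0.87) = 5.8462 °C.
Change = 5.8462 − 3.0400 = 2.81 °C.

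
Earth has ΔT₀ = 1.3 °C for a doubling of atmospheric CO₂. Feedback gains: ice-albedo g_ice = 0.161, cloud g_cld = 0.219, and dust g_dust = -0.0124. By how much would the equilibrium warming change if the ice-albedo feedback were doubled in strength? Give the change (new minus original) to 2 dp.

0.70 °C

Original: g = 0.3676, ΔT = 1.3/(1−0.3676) = 2.0557 °C.
With doubled ice-albedo: g' = 0.5286, ΔT' = 1.3/(1−0.5286) = 2.7577 °C.
Change = 2.7577 − 2.0557 = 0.70 °C.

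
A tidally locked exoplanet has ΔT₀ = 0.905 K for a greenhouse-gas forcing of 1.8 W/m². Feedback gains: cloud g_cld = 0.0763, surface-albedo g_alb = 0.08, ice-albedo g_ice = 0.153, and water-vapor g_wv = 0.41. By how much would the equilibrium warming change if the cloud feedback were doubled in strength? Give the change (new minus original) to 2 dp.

1.20 K

Original: g = 0.7193, ΔT = 0.905/(1−0.7193) = 3.2241 K.
With doubled cloud: g' = 0.7956, ΔT' = 0.905/(1−0.7956) = 4.4276 K.
Change = 4.4276 − 3.2241 = 1.20 K.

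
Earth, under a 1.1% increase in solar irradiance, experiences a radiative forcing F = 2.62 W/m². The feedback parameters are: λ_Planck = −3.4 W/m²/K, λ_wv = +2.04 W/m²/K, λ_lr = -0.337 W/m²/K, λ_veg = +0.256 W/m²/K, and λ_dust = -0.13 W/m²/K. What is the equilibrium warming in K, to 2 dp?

Net feedback parameter λ = (−3.4) + (+2.04) + (-0.337) + (+0.256) + (-0.13) = -1.571 W/m²/K.
ΔT = −F/λ = −2.62/(-1.571) = 1.67 K.

1.67 K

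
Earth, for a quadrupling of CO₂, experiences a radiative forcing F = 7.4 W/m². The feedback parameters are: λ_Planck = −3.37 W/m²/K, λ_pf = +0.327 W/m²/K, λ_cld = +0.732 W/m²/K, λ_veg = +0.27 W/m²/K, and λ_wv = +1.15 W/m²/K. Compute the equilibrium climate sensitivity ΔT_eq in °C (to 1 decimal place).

Net feedback parameter λ = (−3.37) + (+0.327) + (+0.732) + (+0.27) + (+1.15) = -0.891 W/m²/K.
ΔT = −F/λ = −7.4/(-0.891) = 8.3 °C.

8.3 °C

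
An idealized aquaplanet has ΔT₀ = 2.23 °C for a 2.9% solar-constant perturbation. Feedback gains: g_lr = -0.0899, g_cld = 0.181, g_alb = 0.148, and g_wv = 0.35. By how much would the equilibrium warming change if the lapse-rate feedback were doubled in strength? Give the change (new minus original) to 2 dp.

-0.97 °C

Original: g = 0.5891, ΔT = 2.23/(1−0.5891) = 5.4271 °C.
With doubled lapse-rate: g' = 0.4992, ΔT' = 2.23/(1−0.4992) = 4.4529 °C.
Change = 4.4529 − 5.4271 = -0.97 °C.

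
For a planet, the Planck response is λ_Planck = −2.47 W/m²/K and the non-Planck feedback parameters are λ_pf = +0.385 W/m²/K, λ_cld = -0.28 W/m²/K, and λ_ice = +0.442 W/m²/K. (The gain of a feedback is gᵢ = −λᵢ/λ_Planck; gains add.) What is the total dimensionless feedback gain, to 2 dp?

0.22

Convert to gains: g_pf = 0.385/2.47 = 0.1559; g_cld = -0.28/2.47 = -0.1134; g_ice = 0.442/2.47 = 0.1789.
Total gain g = 0.2214.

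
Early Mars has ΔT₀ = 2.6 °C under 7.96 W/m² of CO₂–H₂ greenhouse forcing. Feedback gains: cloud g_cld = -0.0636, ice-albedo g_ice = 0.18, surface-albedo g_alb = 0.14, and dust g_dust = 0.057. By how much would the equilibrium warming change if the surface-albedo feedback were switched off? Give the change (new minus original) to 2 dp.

Original: g = 0.3134, ΔT = 2.6/(1−0.3134) = 3.7868 °C.
Without surface-albedo: g' = 0.1734, ΔT' = 2.6/(1−0.1734) = 3.1454 °C.
Change = 3.1454 − 3.7868 = -0.64 °C.

-0.64 °C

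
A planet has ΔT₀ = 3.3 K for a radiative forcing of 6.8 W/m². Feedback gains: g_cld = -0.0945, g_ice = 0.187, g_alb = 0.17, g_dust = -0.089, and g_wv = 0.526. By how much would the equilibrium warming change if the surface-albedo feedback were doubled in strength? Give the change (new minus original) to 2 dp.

14.31 K

Original: g = 0.6995, ΔT = 3.3/(1−0.6995) = 10.9817 K.
With doubled surface-albedo: g' = 0.8695, ΔT' = 3.3/(1−0.8695) = 25.2874 K.
Change = 25.2874 − 10.9817 = 14.31 K.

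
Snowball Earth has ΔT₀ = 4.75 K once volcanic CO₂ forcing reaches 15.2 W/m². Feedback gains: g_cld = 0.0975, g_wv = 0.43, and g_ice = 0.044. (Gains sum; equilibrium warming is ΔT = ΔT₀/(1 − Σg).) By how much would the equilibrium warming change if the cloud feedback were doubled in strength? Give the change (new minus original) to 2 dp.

3.27 K

Original: g = 0.5715, ΔT = 4.75/(1−0.5715) = 11.0852 K.
With doubled cloud: g' = 0.669, ΔT' = 4.75/(1−0.669) = 14.3505 K.
Change = 14.3505 − 11.0852 = 3.27 K.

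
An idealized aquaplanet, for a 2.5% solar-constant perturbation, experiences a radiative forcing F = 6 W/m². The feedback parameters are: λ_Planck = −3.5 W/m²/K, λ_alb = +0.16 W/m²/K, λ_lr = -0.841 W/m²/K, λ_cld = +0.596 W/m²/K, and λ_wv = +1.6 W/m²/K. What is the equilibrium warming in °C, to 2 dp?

Net feedback parameter λ = (−3.5) + (+0.16) + (-0.841) + (+0.596) + (+1.6) = -1.985 W/m²/K.
ΔT = −F/λ = −6/(-1.985) = 3.02 °C.

3.02 °C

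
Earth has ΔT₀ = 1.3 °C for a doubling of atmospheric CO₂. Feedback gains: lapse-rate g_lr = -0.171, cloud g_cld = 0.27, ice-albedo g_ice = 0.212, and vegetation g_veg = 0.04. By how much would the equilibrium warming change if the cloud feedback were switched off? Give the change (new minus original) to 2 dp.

Original: g = 0.351, ΔT = 1.3/(1−0.351) = 2.0031 °C.
Without cloud: g' = 0.081, ΔT' = 1.3/(1−0.081) = 1.4146 °C.
Change = 1.4146 − 2.0031 = -0.59 °C.

-0.59 °C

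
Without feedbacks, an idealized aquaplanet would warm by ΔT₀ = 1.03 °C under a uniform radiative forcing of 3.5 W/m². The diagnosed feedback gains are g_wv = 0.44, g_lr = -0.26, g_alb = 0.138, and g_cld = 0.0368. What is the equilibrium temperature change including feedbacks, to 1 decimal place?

1.6 °C

Total gain g = 0.44 − 0.26 + 0.138 + 0.0368 = 0.3548.
Amplification A = 1/(1 − 0.3548) = 1.55.
ΔT = 1.03 × 1.55 = 1.6 °C.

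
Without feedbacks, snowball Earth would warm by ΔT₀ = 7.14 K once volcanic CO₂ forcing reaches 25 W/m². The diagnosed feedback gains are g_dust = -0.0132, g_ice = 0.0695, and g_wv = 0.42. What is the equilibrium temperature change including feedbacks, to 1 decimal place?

Total gain g = -0.0132 + 0.0695 + 0.42 = 0.4763.
Amplification A = 1/(1 − 0.4763) = 1.909.
ΔT = 7.14 × 1.909 = 13.6 K.

13.6 K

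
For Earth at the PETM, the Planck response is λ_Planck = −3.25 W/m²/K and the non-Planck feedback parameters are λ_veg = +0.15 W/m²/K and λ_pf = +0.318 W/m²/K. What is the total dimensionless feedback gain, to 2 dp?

0.14

Convert to gains: g_veg = 0.15/3.25 = 0.04615; g_pf = 0.318/3.25 = 0.09785.
Total gain g = 0.144.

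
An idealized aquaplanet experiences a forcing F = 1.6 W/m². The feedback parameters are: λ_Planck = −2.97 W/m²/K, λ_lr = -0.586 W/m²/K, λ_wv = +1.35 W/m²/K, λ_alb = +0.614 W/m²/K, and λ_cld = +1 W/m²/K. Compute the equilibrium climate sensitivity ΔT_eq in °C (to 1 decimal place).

2.7 °C

Net feedback parameter λ = (−2.97) + (-0.586) + (+1.35) + (+0.614) + (+1) = -0.592 W/m²/K.
ΔT = −F/λ = −1.6/(-0.592) = 2.7 °C.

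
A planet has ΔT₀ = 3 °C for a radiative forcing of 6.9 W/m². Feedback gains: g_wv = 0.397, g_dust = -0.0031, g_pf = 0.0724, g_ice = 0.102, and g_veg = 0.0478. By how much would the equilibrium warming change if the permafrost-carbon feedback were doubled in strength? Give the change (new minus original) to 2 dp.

1.82 °C

Original: g = 0.6161, ΔT = 3/(1−0.6161) = 7.8145 °C.
With doubled permafrost-carbon: g' = 0.6885, ΔT' = 3/(1−0.6885) = 9.6308 °C.
Change = 9.6308 − 7.8145 = 1.82 °C.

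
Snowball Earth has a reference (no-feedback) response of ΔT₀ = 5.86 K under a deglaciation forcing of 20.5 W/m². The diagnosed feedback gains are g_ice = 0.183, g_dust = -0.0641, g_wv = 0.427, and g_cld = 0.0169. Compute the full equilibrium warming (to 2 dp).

13.40 K

Total gain g = 0.183 − 0.0641 + 0.427 + 0.0169 = 0.5628.
Amplification A = 1/(1 − 0.5628) = 2.287.
ΔT = 5.86 × 2.287 = 13.40 K.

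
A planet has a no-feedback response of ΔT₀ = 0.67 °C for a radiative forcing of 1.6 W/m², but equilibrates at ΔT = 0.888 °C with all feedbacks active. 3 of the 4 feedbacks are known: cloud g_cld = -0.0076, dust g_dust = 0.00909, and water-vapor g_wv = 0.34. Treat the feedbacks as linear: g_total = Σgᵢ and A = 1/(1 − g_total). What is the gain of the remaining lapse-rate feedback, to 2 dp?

Amplification A = ΔT/ΔT₀ = 0.888/0.67 = 1.325.
Total gain g = 1 − 1/A = 1 − 1/1.325 = 0.2453.
Known gains sum to -0.0076 + 0.00909 + 0.34 = 0.34149.
g_lr = 0.2453 − 0.34149 = -0.10.

-0.10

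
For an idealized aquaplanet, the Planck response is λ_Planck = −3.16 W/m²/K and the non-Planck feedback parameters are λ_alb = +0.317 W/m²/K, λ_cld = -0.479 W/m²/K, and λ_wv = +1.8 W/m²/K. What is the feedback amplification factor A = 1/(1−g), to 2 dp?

Convert to gains: g_alb = 0.317/3.16 = 0.1003; g_cld = -0.479/3.16 = -0.1516; g_wv = 1.8/3.16 = 0.5696.
Total gain g = 0.5183.
A = 1/(1 − 0.5183) = 2.08.

2.08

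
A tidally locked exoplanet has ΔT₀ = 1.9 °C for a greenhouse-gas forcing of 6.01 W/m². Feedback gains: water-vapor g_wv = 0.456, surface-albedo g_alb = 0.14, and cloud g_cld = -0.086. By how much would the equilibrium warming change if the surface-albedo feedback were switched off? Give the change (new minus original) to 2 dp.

-0.86 °C

Original: g = 0.51, ΔT = 1.9/(1−0.51) = 3.8776 °C.
Without surface-albedo: g' = 0.37, ΔT' = 1.9/(1−0.37) = 3.0159 °C.
Change = 3.0159 − 3.8776 = -0.86 °C.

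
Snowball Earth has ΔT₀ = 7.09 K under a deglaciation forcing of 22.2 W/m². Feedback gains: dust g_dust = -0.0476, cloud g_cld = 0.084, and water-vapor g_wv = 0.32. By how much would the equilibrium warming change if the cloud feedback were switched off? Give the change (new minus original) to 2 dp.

-1.27 K

Original: g = 0.3564, ΔT = 7.09/(1−0.3564) = 11.0162 K.
Without cloud: g' = 0.2724, ΔT' = 7.09/(1−0.2724) = 9.7444 K.
Change = 9.7444 − 11.0162 = -1.27 K.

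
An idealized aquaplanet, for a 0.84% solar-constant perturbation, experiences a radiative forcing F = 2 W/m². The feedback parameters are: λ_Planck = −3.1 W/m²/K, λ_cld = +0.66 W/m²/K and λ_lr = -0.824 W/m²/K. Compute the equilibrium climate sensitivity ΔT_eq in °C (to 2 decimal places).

0.61 °C

Net feedback parameter λ = (−3.1) + (+0.66) + (-0.824) = -3.264 W/m²/K.
ΔT = −F/λ = −2/(-3.264) = 0.61 °C.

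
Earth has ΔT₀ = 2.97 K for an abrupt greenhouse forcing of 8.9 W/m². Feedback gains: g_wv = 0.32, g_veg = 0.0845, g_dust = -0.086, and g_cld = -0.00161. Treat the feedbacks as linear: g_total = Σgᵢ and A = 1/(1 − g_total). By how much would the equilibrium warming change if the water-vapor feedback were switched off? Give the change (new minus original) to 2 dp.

-1.39 K

Original: g = 0.31689, ΔT = 2.97/(1−0.31689) = 4.3478 K.
Without water-vapor: g' = -0.00311, ΔT' = 2.97/(1+0.00311) = 2.9608 K.
Change = 2.9608 − 4.3478 = -1.39 K.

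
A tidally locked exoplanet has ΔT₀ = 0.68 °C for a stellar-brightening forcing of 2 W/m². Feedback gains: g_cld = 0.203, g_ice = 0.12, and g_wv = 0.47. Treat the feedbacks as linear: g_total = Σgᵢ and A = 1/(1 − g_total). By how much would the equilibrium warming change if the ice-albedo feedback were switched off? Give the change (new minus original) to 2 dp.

-1.21 °C

Original: g = 0.793, ΔT = 0.68/(1−0.793) = 3.2850 °C.
Without ice-albedo: g' = 0.673, ΔT' = 0.68/(1−0.673) = 2.0795 °C.
Change = 2.0795 − 3.2850 = -1.21 °C.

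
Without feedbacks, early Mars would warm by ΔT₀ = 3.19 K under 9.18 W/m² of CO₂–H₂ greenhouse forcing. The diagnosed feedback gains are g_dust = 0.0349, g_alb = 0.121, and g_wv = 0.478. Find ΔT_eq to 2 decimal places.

8.71 K

Total gain g = 0.0349 + 0.121 + 0.478 = 0.6339.
Amplification A = 1/(1 − 0.6339) = 2.731.
ΔT = 3.19 × 2.731 = 8.71 K.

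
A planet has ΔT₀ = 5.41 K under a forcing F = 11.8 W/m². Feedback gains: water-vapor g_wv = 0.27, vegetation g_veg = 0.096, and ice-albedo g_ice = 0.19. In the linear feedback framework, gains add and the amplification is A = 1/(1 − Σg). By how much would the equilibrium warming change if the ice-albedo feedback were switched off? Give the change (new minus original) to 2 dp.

-3.65 K

Original: g = 0.556, ΔT = 5.41/(1−0.556) = 12.1847 K.
Without ice-albedo: g' = 0.366, ΔT' = 5.41/(1−0.366) = 8.5331 K.
Change = 8.5331 − 12.1847 = -3.65 K.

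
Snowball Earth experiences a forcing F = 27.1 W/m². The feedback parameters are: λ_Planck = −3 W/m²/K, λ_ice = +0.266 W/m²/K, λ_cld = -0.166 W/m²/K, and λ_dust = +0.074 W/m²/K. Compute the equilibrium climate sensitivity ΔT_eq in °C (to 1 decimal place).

Net feedback parameter λ = (−3) + (+0.266) + (-0.166) + (+0.074) = -2.826 W/m²/K.
ΔT = −F/λ = −27.1/(-2.826) = 9.6 °C.

9.6 °C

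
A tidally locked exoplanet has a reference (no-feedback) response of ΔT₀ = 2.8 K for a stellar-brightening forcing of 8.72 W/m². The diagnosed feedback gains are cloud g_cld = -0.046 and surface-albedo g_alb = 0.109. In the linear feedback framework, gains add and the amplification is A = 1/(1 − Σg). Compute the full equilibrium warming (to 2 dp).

2.99 K

Total gain g = -0.046 + 0.109 = 0.063.
Amplification A = 1/(1 − 0.063) = 1.067.
ΔT = 2.8 × 1.067 = 2.99 K.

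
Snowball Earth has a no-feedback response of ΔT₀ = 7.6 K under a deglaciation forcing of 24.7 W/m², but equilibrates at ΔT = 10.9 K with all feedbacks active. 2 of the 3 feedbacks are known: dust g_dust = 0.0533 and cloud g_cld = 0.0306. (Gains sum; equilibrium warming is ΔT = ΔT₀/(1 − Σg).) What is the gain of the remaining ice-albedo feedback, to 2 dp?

0.22

Amplification A = ΔT/ΔT₀ = 10.9/7.6 = 1.434.
Total gain g = 1 − 1/A = 1 − 1/1.434 = 0.3026.
Known gains sum to 0.0533 + 0.0306 = 0.0839.
g_ice = 0.3026 − 0.0839 = 0.22.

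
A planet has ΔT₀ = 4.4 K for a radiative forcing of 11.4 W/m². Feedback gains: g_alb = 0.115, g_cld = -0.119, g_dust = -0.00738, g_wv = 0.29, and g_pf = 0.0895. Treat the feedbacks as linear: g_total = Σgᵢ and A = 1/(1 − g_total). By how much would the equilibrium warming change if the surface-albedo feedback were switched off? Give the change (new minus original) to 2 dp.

-1.07 K

Original: g = 0.36812, ΔT = 4.4/(1−0.36812) = 6.9633 K.
Without surface-albedo: g' = 0.25312, ΔT' = 4.4/(1−0.25312) = 5.8912 K.
Change = 5.8912 − 6.9633 = -1.07 K.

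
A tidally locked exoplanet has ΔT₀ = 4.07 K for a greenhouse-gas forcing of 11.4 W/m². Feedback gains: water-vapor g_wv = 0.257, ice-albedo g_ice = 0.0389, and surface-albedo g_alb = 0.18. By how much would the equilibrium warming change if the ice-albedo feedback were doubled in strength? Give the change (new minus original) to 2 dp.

Original: g = 0.4759, ΔT = 4.07/(1−0.4759) = 7.7657 K.
With doubled ice-albedo: g' = 0.5148, ΔT' = 4.07/(1−0.5148) = 8.3883 K.
Change = 8.3883 − 7.7657 = 0.62 K.

0.62 K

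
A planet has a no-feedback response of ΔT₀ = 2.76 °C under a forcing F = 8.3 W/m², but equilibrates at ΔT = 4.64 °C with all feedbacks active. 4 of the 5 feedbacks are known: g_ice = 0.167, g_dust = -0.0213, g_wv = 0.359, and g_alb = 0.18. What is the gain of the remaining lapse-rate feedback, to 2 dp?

Amplification A = ΔT/ΔT₀ = 4.64/2.76 = 1.681.
Total gain g = 1 − 1/A = 1 − 1/1.681 = 0.4051.
Known gains sum to 0.167 − 0.0213 + 0.359 + 0.18 = 0.6847.
g_lr = 0.4051 − 0.6847 = -0.28.

-0.28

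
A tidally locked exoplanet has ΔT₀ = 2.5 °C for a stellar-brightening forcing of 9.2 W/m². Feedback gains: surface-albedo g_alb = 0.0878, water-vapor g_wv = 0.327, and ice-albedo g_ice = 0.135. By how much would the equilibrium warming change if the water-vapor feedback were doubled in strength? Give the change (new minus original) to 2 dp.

Original: g = 0.5498, ΔT = 2.5/(1−0.5498) = 5.5531 °C.
With doubled water-vapor: g' = 0.8768, ΔT' = 2.5/(1−0.8768) = 20.2922 °C.
Change = 20.2922 − 5.5531 = 14.74 °C.

14.74 °C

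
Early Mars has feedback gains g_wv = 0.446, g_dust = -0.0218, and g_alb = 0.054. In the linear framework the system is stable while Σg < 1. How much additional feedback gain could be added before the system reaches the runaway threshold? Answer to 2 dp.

Current total gain = 0.446 − 0.0218 + 0.054 = 0.4782.
Margin to runaway = 1 − 0.4782 = 0.52.

0.52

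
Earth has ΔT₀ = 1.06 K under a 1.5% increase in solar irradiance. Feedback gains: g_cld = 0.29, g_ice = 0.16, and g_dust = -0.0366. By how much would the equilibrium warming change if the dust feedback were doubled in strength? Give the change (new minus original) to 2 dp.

Original: g = 0.4134, ΔT = 1.06/(1−0.4134) = 1.8070 K.
With doubled dust: g' = 0.3768, ΔT' = 1.06/(1−0.3768) = 1.7009 K.
Change = 1.7009 − 1.8070 = -0.11 K.

-0.11 K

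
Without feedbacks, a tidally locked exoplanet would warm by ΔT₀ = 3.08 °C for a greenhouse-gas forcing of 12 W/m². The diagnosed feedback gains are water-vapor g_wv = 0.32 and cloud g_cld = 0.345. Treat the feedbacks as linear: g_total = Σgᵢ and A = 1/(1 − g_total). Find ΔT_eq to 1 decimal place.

9.2 °C

Total gain g = 0.32 + 0.345 = 0.665.
Amplification A = 1/(1 − 0.665) = 2.985.
ΔT = 3.08 × 2.985 = 9.2 °C.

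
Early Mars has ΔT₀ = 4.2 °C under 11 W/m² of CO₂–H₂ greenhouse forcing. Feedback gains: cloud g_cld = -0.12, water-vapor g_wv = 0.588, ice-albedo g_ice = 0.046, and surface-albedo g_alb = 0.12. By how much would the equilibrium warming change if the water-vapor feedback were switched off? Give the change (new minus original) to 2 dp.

Original: g = 0.634, ΔT = 4.2/(1−0.634) = 11.4754 °C.
Without water-vapor: g' = 0.046, ΔT' = 4.2/(1−0.046) = 4.4025 °C.
Change = 4.4025 − 11.4754 = -7.07 °C.

-7.07 °C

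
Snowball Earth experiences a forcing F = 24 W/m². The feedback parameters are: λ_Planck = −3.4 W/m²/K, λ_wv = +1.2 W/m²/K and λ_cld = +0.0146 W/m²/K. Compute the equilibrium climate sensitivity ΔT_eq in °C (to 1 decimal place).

11.0 °C

Net feedback parameter λ = (−3.4) + (+1.2) + (+0.0146) = -2.1854 W/m²/K.
ΔT = −F/λ = −24/(-2.1854) = 11.0 °C.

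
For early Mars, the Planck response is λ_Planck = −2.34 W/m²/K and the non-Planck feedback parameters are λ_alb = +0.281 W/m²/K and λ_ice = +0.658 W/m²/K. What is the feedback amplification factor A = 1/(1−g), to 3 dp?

1.670

Convert to gains: g_alb = 0.281/2.34 = 0.1201; g_ice = 0.658/2.34 = 0.2812.
Total gain g = 0.4013.
A = 1/(1 − 0.4013) = 1.670.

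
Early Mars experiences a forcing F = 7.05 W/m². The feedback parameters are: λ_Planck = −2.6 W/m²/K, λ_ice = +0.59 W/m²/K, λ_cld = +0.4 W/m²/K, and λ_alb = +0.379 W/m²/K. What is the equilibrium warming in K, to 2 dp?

Net feedback parameter λ = (−2.6) + (+0.59) + (+0.4) + (+0.379) = -1.231 W/m²/K.
ΔT = −F/λ = −7.05/(-1.231) = 5.73 K.

5.73 K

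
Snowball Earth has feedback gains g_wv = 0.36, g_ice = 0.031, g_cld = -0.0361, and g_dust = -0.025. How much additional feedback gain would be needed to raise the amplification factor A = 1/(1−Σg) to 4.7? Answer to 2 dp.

Current total gain = 0.3299.
Target gain for A = 4.7: g* = 1 − 1/4.7 = 0.7872.
Additional gain needed = 0.7872 − 0.3299 = 0.46.

0.46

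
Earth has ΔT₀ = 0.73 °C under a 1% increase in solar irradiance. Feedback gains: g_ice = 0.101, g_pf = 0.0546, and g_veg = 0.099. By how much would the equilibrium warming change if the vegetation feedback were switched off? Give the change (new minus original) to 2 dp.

Original: g = 0.2546, ΔT = 0.73/(1−0.2546) = 0.9793 °C.
Without vegetation: g' = 0.1556, ΔT' = 0.73/(1−0.1556) = 0.8645 °C.
Change = 0.8645 − 0.9793 = -0.11 °C.

-0.11 °C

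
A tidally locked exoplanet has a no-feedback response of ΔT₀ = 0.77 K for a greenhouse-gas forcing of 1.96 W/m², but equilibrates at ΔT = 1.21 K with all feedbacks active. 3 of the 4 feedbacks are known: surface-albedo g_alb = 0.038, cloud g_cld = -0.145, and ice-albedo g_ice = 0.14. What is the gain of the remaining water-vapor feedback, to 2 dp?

Amplification A = ΔT/ΔT₀ = 1.21/0.77 = 1.571.
Total gain g = 1 − 1/A = 1 − 1/1.571 = 0.3635.
Known gains sum to 0.038 − 0.145 + 0.14 = 0.033.
g_wv = 0.3635 − 0.033 = 0.33.

0.33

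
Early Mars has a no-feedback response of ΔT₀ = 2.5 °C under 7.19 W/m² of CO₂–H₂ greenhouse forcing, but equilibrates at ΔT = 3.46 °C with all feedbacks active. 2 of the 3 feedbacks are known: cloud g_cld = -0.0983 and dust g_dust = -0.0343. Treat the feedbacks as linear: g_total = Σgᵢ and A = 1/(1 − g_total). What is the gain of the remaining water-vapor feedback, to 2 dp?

Amplification A = ΔT/ΔT₀ = 3.46/2.5 = 1.384.
Total gain g = 1 − 1/A = 1 − 1/1.384 = 0.2775.
Known gains sum to -0.0983 − 0.0343 = -0.1326.
g_wv = 0.2775 + 0.1326 = 0.41.

0.41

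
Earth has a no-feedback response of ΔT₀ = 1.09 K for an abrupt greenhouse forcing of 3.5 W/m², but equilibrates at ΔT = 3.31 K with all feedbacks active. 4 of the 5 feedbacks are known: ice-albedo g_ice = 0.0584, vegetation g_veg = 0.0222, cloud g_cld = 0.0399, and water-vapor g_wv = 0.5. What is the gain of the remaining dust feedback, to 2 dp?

Amplification A = ΔT/ΔT₀ = 3.31/1.09 = 3.037.
Total gain g = 1 − 1/A = 1 − 1/3.037 = 0.6707.
Known gains sum to 0.0584 + 0.0222 + 0.0399 + 0.5 = 0.6205.
g_dust = 0.6707 − 0.6205 = 0.05.

0.05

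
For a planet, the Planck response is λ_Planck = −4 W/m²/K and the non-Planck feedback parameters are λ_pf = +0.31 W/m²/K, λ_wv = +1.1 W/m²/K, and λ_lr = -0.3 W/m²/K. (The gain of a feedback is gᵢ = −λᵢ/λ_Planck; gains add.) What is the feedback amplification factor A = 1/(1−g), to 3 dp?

Convert to gains: g_pf = 0.31/4 = 0.0775; g_wv = 1.1/4 = 0.275; g_lr = -0.3/4 = -0.075.
Total gain g = 0.2775.
A = 1/(1 − 0.2775) = 1.384.

1.384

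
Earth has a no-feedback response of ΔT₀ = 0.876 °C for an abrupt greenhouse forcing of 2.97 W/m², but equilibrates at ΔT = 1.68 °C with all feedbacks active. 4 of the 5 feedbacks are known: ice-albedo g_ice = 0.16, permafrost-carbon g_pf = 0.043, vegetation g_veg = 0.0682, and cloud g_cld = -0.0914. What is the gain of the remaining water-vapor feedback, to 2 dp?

Amplification A = ΔT/ΔT₀ = 1.68/0.876 = 1.918.
Total gain g = 1 − 1/A = 1 − 1/1.918 = 0.4786.
Known gains sum to 0.16 + 0.043 + 0.0682 − 0.0914 = 0.1798.
g_wv = 0.4786 − 0.1798 = 0.30.

0.30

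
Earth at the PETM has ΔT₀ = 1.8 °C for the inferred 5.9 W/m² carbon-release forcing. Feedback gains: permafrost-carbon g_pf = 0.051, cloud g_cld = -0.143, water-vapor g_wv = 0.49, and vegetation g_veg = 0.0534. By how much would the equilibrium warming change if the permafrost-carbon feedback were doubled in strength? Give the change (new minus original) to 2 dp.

0.34 °C

Original: g = 0.4514, ΔT = 1.8/(1−0.4514) = 3.2811 °C.
With doubled permafrost-carbon: g' = 0.5024, ΔT' = 1.8/(1−0.5024) = 3.6174 °C.
Change = 3.6174 − 3.2811 = 0.34 °C.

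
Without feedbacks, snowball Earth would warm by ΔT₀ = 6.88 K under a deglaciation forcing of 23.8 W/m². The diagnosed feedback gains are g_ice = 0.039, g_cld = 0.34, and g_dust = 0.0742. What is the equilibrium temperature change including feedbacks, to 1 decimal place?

12.6 K

Total gain g = 0.039 + 0.34 + 0.0742 = 0.4532.
Amplification A = 1/(1 − 0.4532) = 1.829.
ΔT = 6.88 × 1.829 = 12.6 K.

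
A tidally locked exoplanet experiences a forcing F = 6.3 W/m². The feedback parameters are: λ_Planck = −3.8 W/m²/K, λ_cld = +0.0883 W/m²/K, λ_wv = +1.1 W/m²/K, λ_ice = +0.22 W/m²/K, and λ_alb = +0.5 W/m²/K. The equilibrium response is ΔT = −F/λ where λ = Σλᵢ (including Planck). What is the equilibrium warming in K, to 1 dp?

3.3 K

Net feedback parameter λ = (−3.8) + (+0.0883) + (+1.1) + (+0.22) + (+0.5) = -1.8917 W/m²/K.
ΔT = −F/λ = −6.3/(-1.8917) = 3.3 K.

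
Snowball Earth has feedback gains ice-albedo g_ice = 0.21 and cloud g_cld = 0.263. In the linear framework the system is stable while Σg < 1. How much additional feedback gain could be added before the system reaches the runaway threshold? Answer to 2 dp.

0.53

Current total gain = 0.21 + 0.263 = 0.473.
Margin to runaway = 1 − 0.473 = 0.53.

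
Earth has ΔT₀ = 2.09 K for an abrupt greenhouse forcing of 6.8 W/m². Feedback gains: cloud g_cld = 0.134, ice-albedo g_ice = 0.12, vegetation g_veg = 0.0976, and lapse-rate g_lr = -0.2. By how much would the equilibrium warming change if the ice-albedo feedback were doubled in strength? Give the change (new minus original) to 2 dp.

Original: g = 0.1516, ΔT = 2.09/(1−0.1516) = 2.4635 K.
With doubled ice-albedo: g' = 0.2716, ΔT' = 2.09/(1−0.2716) = 2.8693 K.
Change = 2.8693 − 2.4635 = 0.41 K.

0.41 K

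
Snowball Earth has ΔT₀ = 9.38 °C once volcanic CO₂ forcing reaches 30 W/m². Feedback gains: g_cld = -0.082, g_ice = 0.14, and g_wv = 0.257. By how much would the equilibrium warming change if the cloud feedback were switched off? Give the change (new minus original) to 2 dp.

1.86 °C

Original: g = 0.315, ΔT = 9.38/(1−0.315) = 13.6934 °C.
Without cloud: g' = 0.397, ΔT' = 9.38/(1−0.397) = 15.5556 °C.
Change = 15.5556 − 13.6934 = 1.86 °C.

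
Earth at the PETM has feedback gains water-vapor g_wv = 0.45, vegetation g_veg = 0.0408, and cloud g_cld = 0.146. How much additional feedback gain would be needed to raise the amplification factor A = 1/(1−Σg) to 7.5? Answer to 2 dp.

0.23

Current total gain = 0.6368.
Target gain for A = 7.5: g* = 1 − 1/7.5 = 0.8667.
Additional gain needed = 0.8667 − 0.6368 = 0.23.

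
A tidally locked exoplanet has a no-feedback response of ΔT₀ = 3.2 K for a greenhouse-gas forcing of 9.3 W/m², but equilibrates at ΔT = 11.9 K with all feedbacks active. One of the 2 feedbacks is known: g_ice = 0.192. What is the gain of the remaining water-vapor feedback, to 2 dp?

Amplification A = ΔT/ΔT₀ = 11.9/3.2 = 3.719.
Total gain g = 1 − 1/A = 1 − 1/3.719 = 0.7311.
The known gain is 0.192.
g_wv = 0.7311 − 0.192 = 0.54.

0.54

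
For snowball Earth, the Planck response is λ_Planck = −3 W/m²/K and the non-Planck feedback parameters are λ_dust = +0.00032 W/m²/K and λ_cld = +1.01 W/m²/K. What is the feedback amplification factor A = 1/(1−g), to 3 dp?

1.508

Convert to gains: g_dust = 0.00032/3 = 0.000107; g_cld = 1.01/3 = 0.3367.
Total gain g = 0.336807.
A = 1/(1 − 0.336807) = 1.508.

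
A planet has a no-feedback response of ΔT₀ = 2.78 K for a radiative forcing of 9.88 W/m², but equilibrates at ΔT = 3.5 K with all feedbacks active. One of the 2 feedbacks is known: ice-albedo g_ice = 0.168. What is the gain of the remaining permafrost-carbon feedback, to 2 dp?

0.04

Amplification A = ΔT/ΔT₀ = 3.5/2.78 = 1.259.
Total gain g = 1 − 1/A = 1 − 1/1.259 = 0.2057.
The known gain is 0.168.
g_pf = 0.2057 − 0.168 = 0.04.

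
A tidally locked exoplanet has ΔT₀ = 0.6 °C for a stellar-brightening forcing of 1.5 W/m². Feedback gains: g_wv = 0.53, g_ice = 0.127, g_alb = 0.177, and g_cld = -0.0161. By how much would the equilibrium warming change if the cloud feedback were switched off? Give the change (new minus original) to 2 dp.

0.32 °C

Original: g = 0.8179, ΔT = 0.6/(1−0.8179) = 3.2949 °C.
Without cloud: g' = 0.834, ΔT' = 0.6/(1−0.834) = 3.6145 °C.
Change = 3.6145 − 3.2949 = 0.32 °C.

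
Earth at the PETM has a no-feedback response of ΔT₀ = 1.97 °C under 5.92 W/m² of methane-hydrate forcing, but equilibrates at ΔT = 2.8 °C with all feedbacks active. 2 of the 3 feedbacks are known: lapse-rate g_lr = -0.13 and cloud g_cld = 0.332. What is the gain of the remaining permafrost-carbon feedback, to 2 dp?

Amplification A = ΔT/ΔT₀ = 2.8/1.97 = 1.421.
Total gain g = 1 − 1/A = 1 − 1/1.421 = 0.2963.
Known gains sum to -0.13 + 0.332 = 0.202.
g_pf = 0.2963 − 0.202 = 0.09.

0.09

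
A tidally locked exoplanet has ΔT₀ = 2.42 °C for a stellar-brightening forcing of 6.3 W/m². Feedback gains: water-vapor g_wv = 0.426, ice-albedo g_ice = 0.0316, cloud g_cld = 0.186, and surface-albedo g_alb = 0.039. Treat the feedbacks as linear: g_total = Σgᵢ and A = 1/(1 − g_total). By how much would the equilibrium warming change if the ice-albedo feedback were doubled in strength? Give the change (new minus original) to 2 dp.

Original: g = 0.6826, ΔT = 2.42/(1−0.6826) = 7.6244 °C.
With doubled ice-albedo: g' = 0.7142, ΔT' = 2.42/(1−0.7142) = 8.4675 °C.
Change = 8.4675 − 7.6244 = 0.84 °C.

0.84 °C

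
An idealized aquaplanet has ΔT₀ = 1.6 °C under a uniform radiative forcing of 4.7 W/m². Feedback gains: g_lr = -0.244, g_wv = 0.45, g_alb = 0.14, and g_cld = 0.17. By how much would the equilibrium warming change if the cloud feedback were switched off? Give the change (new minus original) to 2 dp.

-0.86 °C

Original: g = 0.516, ΔT = 1.6/(1−0.516) = 3.3058 °C.
Without cloud: g' = 0.346, ΔT' = 1.6/(1−0.346) = 2.4465 °C.
Change = 2.4465 − 3.3058 = -0.86 °C.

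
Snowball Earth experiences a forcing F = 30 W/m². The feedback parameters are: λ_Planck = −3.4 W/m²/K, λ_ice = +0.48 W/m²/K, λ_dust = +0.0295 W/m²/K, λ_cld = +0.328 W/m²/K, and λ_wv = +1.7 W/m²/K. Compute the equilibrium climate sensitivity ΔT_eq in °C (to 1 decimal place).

34.8 °C

Net feedback parameter λ = (−3.4) + (+0.48) + (+0.0295) + (+0.328) + (+1.7) = -0.8625 W/m²/K.
ΔT = −F/λ = −30/(-0.8625) = 34.8 °C.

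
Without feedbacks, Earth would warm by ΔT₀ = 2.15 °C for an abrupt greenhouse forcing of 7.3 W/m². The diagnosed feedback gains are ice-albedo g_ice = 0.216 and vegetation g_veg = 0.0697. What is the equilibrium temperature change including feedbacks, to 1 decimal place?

Total gain g = 0.216 + 0.0697 = 0.2857.
Amplification A = 1/(1 − 0.2857) = 1.4.
ΔT = 2.15 × 1.4 = 3.0 °C.

3.0 °C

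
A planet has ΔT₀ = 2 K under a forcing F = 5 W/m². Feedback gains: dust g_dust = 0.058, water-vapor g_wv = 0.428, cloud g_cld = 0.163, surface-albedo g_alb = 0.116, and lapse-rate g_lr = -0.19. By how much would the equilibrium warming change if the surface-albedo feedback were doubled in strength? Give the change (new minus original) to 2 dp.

Original: g = 0.575, ΔT = 2/(1−0.575) = 4.7059 K.
With doubled surface-albedo: g' = 0.691, ΔT' = 2/(1−0.691) = 6.4725 K.
Change = 6.4725 − 4.7059 = 1.77 K.

1.77 K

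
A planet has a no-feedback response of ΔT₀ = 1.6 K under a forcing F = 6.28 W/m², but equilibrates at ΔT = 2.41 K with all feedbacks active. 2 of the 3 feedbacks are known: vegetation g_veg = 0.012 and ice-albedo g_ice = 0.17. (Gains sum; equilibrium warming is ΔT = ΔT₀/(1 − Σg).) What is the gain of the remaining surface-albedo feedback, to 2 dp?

0.15

Amplification A = ΔT/ΔT₀ = 2.41/1.6 = 1.506.
Total gain g = 1 − 1/A = 1 − 1/1.506 = 0.336.
Known gains sum to 0.012 + 0.17 = 0.182.
g_alb = 0.336 − 0.182 = 0.15.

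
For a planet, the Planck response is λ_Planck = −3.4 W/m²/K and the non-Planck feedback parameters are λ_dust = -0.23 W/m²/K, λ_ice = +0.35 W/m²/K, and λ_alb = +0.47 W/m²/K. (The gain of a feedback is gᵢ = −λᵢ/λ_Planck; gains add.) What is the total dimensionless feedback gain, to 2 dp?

0.17

Convert to gains: g_dust = -0.23/3.4 = -0.06765; g_ice = 0.35/3.4 = 0.1029; g_alb = 0.47/3.4 = 0.1382.
Total gain g = 0.17345.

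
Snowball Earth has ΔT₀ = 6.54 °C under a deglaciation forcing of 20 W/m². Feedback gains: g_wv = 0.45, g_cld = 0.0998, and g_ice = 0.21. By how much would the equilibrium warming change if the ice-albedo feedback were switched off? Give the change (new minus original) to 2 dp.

Original: g = 0.7598, ΔT = 6.54/(1−0.7598) = 27.2273 °C.
Without ice-albedo: g' = 0.5498, ΔT' = 6.54/(1−0.5498) = 14.5269 °C.
Change = 14.5269 − 27.2273 = -12.70 °C.

-12.70 °C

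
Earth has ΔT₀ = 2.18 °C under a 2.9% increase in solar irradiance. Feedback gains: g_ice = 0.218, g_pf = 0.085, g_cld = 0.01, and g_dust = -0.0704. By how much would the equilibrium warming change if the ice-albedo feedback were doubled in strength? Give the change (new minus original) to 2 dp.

Original: g = 0.2426, ΔT = 2.18/(1−0.2426) = 2.8783 °C.
With doubled ice-albedo: g' = 0.4606, ΔT' = 2.18/(1−0.4606) = 4.0415 °C.
Change = 4.0415 − 2.8783 = 1.16 °C.

1.16 °C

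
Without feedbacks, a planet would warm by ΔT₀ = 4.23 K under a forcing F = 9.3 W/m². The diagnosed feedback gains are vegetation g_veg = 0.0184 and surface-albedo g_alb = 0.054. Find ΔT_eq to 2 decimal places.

4.56 K

Total gain g = 0.0184 + 0.054 = 0.0724.
Amplification A = 1/(1 − 0.0724) = 1.078.
ΔT = 4.23 × 1.078 = 4.56 K.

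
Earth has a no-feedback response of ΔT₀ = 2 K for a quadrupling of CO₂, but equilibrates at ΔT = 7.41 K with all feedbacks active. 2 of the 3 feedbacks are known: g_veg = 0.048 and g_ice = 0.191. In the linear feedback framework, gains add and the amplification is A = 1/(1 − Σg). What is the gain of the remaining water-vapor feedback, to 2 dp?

Amplification A = ΔT/ΔT₀ = 7.41/2 = 3.705.
Total gain g = 1 − 1/A = 1 − 1/3.705 = 0.7301.
Known gains sum to 0.048 + 0.191 = 0.239.
g_wv = 0.7301 − 0.239 = 0.49.

0.49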